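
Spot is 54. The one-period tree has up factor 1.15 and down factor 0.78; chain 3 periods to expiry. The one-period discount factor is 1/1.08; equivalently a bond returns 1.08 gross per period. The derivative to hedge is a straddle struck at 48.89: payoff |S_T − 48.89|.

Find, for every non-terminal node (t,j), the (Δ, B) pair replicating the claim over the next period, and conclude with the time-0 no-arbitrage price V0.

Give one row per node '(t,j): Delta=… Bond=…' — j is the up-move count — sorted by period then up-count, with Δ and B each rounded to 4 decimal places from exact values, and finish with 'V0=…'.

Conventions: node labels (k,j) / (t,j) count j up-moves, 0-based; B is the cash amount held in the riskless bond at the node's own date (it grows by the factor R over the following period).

(0,0): Delta=0.6702 Bond=-19.2151
(1,0): Delta=-0.3435 Bond=21.9453
(1,1): Delta=0.8306 Bond=-30.7151
(2,0): Delta=-1.0000 Bond=45.2685
(2,1): Delta=-0.2396 Bond=18.6685
(2,2): Delta=1.0000 Bond=-45.2685
V0=16.9751

No-arbitrage ⇒ martingale measure with p* = (R−d)/(u−d) = 0.8108.
At maturity the claim pays: V(3,0)=23.2642, V(3,1)=11.1084, V(3,2)=6.8137, V(3,3)=33.2372
Node (2,0) S=32.8536: V=(p*·11.1084+(1−p*)·23.2642)/1.08=12.4149; Δ=(11.1084−23.2642)/(37.7816−25.6258)=-1.0000; B=V−Δ·S=45.2685
Node (2,1) S=48.4380: V=(p*·6.8137+(1−p*)·11.1084)/1.08=7.0613; Δ=(6.8137−11.1084)/(55.7037−37.7816)=-0.2396; B=V−Δ·S=18.6685
Node (2,2) S=71.4150: V=(p*·33.2372+(1−p*)·6.8137)/1.08=26.1465; Δ=(33.2372−6.8137)/(82.1272−55.7037)=1.0000; B=V−Δ·S=-45.2685
Node (1,0) S=42.1200: V=(p*·7.0613+(1−p*)·12.4149)/1.08=7.4761; Δ=(7.0613−12.4149)/(48.4380−32.8536)=-0.3435; B=V−Δ·S=21.9453
Node (1,1) S=62.1000: V=(p*·26.1465+(1−p*)·7.0613)/1.08=20.8665; Δ=(26.1465−7.0613)/(71.4150−48.4380)=0.8306; B=V−Δ·S=-30.7151
Node (0,0) S=54.0000: V=(p*·20.8665+(1−p*)·7.4761)/1.08=16.9751; Δ=(20.8665−7.4761)/(62.1000−42.1200)=0.6702; B=V−Δ·S=-19.2151
Check: Δ(0,0)·S0 + B(0,0) = 16.9751 = V0.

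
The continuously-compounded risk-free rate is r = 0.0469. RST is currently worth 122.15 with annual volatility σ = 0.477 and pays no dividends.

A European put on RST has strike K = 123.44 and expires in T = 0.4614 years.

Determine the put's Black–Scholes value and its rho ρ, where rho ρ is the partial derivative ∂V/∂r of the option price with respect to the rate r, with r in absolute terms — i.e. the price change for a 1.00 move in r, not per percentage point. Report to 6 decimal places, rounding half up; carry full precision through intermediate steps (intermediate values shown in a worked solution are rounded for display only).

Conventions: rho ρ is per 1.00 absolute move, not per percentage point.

price = 14.966291
ρ = -30.698437

σ√T = 0.477·√0.4614 = 0.324009
d₁ = (ln(S/K) + (r+σ²/2)T) / (σ√T) = (ln(122.15/123.44) + (0.0469+0.477²/2)·0.4614) / 0.324009 = (-0.010505 + 0.074131) / 0.324009 = 0.196369
d₂ = d₁ − σ√T = 0.196369 − 0.324009 = -0.127641
e^{−rT} = 0.978593
N(−d₁) = 0.422161,  N(−d₂) = 0.550783
Put price V = K·e^{−rT}·N(−d₂) − S·N(−d₁) = 66.533240 − 51.566949 = 14.966291
ρ = −K·T·e^{−rT}·N(−d₂) = -30.698437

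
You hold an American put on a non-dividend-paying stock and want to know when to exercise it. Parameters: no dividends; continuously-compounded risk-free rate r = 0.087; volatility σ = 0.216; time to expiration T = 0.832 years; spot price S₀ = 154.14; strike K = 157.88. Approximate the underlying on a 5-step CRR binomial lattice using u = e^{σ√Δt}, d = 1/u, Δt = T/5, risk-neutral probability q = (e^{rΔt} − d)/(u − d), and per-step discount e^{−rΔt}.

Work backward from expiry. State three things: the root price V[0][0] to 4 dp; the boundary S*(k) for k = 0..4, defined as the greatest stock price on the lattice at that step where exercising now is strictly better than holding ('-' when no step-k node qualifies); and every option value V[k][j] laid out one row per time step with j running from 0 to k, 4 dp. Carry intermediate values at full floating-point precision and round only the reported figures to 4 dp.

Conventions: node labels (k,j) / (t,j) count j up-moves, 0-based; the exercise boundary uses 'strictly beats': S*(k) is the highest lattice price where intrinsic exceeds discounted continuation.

price = 10.0868
boundary = - - 129.2359 141.1397 129.2359
tree:
10.0868
17.3690 4.6420
28.6441 8.9843 1.3596
39.5440 16.7403 3.1395 0.0000
49.5245 28.6441 7.2495 0.0000 0.0000
58.6633 39.5440 16.7403 0.0000 0.0000 0.0000

params: Δt=0.16640 u=1.09211 d=0.91566 q=0.56063 e^(-rΔt)=0.98563
t_5 payoffs: 58.6633 39.5440 16.7403 0.0000 0.0000 0.0000
t_4: node(4,0) S=108.3555 payoff=49.5245 vs cont=47.2554 → 49.5245 [stop]  node(4,1) S=129.2359 payoff=28.6441 vs cont=26.3750 → 28.6441 [stop]  node(4,2) S=154.1400 payoff=3.7400 vs cont=7.2495 → 7.2495 [wait]  node(4,3) S=183.8432 payoff=0.0000 vs cont=0.0000 → 0.0000 [wait]  node(4,4) S=219.2704 payoff=0.0000 vs cont=0.0000 → 0.0000 [wait]  ⇒ S*(4)=129.2359
t_3: node(3,0) S=118.3360 payoff=39.5440 vs cont=37.2749 → 39.5440 [stop]  node(3,1) S=141.1397 payoff=16.7403 vs cont=16.4104 → 16.7403 [stop]  node(3,2) S=168.3377 payoff=0.0000 vs cont=3.1395 → 3.1395 [wait]  node(3,3) S=200.7769 payoff=0.0000 vs cont=0.0000 → 0.0000 [wait]  ⇒ S*(3)=141.1397
t_2: node(2,0) S=129.2359 payoff=28.6441 vs cont=26.3750 → 28.6441 [stop]  node(2,1) S=154.1400 payoff=3.7400 vs cont=8.9843 → 8.9843 [wait]  node(2,2) S=183.8432 payoff=0.0000 vs cont=1.3596 → 1.3596 [wait]  ⇒ S*(2)=129.2359
t_1: node(1,0) S=141.1397 payoff=16.7403 vs cont=17.3690 → 17.3690 [wait]  node(1,1) S=168.3377 payoff=0.0000 vs cont=4.6420 → 4.6420 [wait]  ⇒ S*(1)=-
t_0: node(0,0) S=154.1400 payoff=3.7400 vs cont=10.0868 → 10.0868 [wait]  ⇒ S*(0)=-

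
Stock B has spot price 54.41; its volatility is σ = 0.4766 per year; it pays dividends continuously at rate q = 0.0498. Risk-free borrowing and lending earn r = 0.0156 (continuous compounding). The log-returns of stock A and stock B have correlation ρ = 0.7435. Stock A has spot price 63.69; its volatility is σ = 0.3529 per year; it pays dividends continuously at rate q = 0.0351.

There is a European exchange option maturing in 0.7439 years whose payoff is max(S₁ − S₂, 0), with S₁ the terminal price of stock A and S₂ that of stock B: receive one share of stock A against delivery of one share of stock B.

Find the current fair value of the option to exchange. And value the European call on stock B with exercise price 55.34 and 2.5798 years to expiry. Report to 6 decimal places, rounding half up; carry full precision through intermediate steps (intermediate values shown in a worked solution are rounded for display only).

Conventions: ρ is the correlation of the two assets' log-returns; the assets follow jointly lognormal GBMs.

σ_eff = √(σ₁² + σ₂² − 2ρσ₁σ₂) = √(0.3529² + 0.4766² − 2·0.7435·0.3529·0.4766) = 0.318723
d₁ = (ln(S₁/S₂) + (q₂ − q₁ + σ_eff²/2)T) / (σ_eff√T) = (ln(63.69/54.41) + (0.0498 − 0.0351 + 0.050792)·0.7439) / 0.274897 = 0.750095
d₂ = d₁ − σ_eff√T = 0.750095 − 0.274897 = 0.475198
N(d₁) = 0.773401,  N(d₂) = 0.682677
V = S₁·e^{−q₁T}·N(d₁) − S₂·e^{−q₂T}·N(d₂) = 47.988411 − 35.793576 = 12.194835
[vanilla: stock B call K=55.34]
σ√T = 0.4766·√2.5798 = 0.765503
d₁ = (ln(S/K) + (r−q+σ²/2)T) / (σ√T) = (ln(54.41/55.34) + (0.0156−0.0498+0.4766²/2)·2.5798) / 0.765503 = (-0.016948 + 0.204768) / 0.765503 = 0.245356
d₂ = d₁ − σ√T = 0.245356 − 0.765503 = -0.520148
e^{−rT} = 0.960554
e^{−qT} = 0.879436
N(d₁) = 0.596909,  N(d₂) = 0.301480
price = S·e^{−qT}·N(d₁) − K·e^{−rT}·N(d₂) = 28.562196 − 16.025809 = 12.536387

exchange price = 12.194835
price(stock B call K=55.34) = 12.536387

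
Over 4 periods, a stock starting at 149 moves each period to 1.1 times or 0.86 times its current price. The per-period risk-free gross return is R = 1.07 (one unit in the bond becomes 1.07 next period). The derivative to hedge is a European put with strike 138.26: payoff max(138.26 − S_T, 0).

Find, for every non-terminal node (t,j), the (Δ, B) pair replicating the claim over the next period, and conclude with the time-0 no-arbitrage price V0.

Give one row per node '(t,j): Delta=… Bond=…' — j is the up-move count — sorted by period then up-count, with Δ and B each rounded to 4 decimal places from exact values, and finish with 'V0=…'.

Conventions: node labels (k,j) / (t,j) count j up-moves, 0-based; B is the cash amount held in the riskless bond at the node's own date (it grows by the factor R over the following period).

Since d<R<u, set p* = (R−d)/(u−d) = 0.8750; price each node as the discounted p*-expectation of its children.
Expiry values: V(4,0)=56.7558, V(4,1)=34.0104, V(4,2)=4.9175, V(4,3)=0.0000, V(4,4)=0.0000
  t=3,j=0: stock 94.7723 → up 104.2496 (V=34.0104), down 81.5042 (V=56.7558). Price 34.4426; hedge Δ=-1.0000, bond B=129.2150.
  t=3,j=1: stock 121.2204 → up 133.3425 (V=4.9175), down 104.2496 (V=34.0104). Price 7.9945; hedge Δ=-1.0000, bond B=129.2150.
  t=3,j=2: stock 155.0494 → up 170.5543 (V=0.0000), down 133.3425 (V=4.9175). Price 0.5745; hedge Δ=-0.1321, bond B=21.0641.
  t=3,j=3: stock 198.3190 → up 218.1509 (V=0.0000), down 170.5543 (V=0.0000). Price 0.0000; hedge Δ=0.0000, bond B=0.0000.
  t=2,j=0: stock 110.2004 → up 121.2204 (V=7.9945), down 94.7723 (V=34.4426). Price 10.5612; hedge Δ=-1.0000, bond B=120.7616.
  t=2,j=1: stock 140.9540 → up 155.0494 (V=0.5745), down 121.2204 (V=7.9945). Price 1.4037; hedge Δ=-0.2193, bond B=32.3205.
  t=2,j=2: stock 180.2900 → up 198.3190 (V=0.0000), down 155.0494 (V=0.5745). Price 0.0671; hedge Δ=-0.0133, bond B=2.4608.
  t=1,j=0: stock 128.1400 → up 140.9540 (V=1.4037), down 110.2004 (V=10.5612). Price 2.3817; hedge Δ=-0.2978, bond B=40.5380.
  t=1,j=1: stock 163.9000 → up 180.2900 (V=0.0671), down 140.9540 (V=1.4037). Price 0.2189; hedge Δ=-0.0340, bond B=5.7881.
  t=0,j=0: stock 149.0000 → up 163.9000 (V=0.2189), down 128.1400 (V=2.3817). Price 0.4572; hedge Δ=-0.0605, bond B=9.4690.
Sanity check at the root: Δ(0,0)·S0 + B(0,0) reproduces V0 = 0.4572.

(0,0): Delta=-0.0605 Bond=9.4690
(1,0): Delta=-0.2978 Bond=40.5380
(1,1): Delta=-0.0340 Bond=5.7881
(2,0): Delta=-1.0000 Bond=120.7616
(2,1): Delta=-0.2193 Bond=32.3205
(2,2): Delta=-0.0133 Bond=2.4608
(3,0): Delta=-1.0000 Bond=129.2150
(3,1): Delta=-1.0000 Bond=129.2150
(3,2): Delta=-0.1321 Bond=21.0641
(3,3): Delta=0.0000 Bond=0.0000
V0=0.4572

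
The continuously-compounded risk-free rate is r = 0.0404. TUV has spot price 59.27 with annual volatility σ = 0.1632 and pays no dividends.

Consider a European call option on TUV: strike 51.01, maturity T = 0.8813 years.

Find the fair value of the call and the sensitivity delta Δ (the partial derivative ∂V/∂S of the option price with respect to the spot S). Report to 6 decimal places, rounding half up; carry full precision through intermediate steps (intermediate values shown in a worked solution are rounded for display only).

price = 10.496316
Δ = 0.901230

σ√T = 0.1632·√0.8813 = 0.153208
d₁ = (ln(S/K) + (r+σ²/2)T) / (σ√T) = (ln(59.27/51.01) + (0.0404+0.1632²/2)·0.8813) / 0.153208 = (0.150082 + 0.047341) / 0.153208 = 1.288589
d₂ = d₁ − σ√T = 1.288589 − 0.153208 = 1.135381
e^{−rT} = 0.965022
N(d₁) = 0.901230,  N(d₂) = 0.871892
Call price V = S·N(d₁) − K·e^{−rT}·N(d₂) = 53.415877 − 42.919560 = 10.496316
Δ = N(d₁) = 0.901230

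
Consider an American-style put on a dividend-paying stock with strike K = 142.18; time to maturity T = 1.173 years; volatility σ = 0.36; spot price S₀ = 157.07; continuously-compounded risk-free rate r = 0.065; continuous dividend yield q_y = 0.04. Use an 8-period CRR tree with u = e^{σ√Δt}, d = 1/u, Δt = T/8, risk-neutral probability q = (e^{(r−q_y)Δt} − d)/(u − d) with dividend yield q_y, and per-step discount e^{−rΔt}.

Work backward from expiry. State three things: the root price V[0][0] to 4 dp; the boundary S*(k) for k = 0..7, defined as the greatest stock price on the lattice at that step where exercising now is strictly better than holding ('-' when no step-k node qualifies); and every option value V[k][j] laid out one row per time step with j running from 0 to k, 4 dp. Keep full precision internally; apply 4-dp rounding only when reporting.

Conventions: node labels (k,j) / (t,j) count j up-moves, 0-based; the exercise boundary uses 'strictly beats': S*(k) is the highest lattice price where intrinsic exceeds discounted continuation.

Δt=0.14663, u=1.14780, d=0.87123, q=0.47887, disc=e^(-rΔt)=0.99051
k=8 terminal: V=max(K-S,0) → 90.0421 73.4908 51.6852 22.9575 0.0000 0.0000 0.0000 0.0000 0.0000
k=7: j=0 S=59.8441 intr=82.3359 cont=81.3373 V=82.3359[EX]; j=1 S=78.8417 intr=63.3383 cont=62.4507 V=63.3383[EX]; j=2 S=103.8702 intr=38.3098 cont=37.5686 V=38.3098[EX]; j=3 S=136.8440 intr=5.3360 cont=11.8503 V=11.8503[hold]; j=4 S=180.2855 intr=0.0000 cont=0.0000 V=0.0000[hold]; j=5 S=237.5175 intr=0.0000 cont=0.0000 V=0.0000[hold]; j=6 S=312.9180 intr=0.0000 cont=0.0000 V=0.0000[hold]; j=7 S=412.2545 intr=0.0000 cont=0.0000 V=0.0000[hold]  S*(7)=103.8702
k=6: j=0 S=68.6892 intr=73.4908 cont=72.5439 V=73.4908[EX]; j=1 S=90.4948 intr=51.6852 cont=50.8658 V=51.6852[EX]; j=2 S=119.2225 intr=22.9575 cont=25.3960 V=25.3960[hold]; j=3 S=157.0700 intr=0.0000 cont=6.1170 V=6.1170[hold]; j=4 S=206.9322 intr=0.0000 cont=0.0000 V=0.0000[hold]; j=5 S=272.6234 intr=0.0000 cont=0.0000 V=0.0000[hold]; j=6 S=359.1683 intr=0.0000 cont=0.0000 V=0.0000[hold]  S*(6)=90.4948
k=5: j=0 S=78.8417 intr=63.3383 cont=62.4507 V=63.3383[EX]; j=1 S=103.8702 intr=38.3098 cont=38.7253 V=38.7253[hold]; j=2 S=136.8440 intr=5.3360 cont=16.0105 V=16.0105[hold]; j=3 S=180.2855 intr=0.0000 cont=3.1575 V=3.1575[hold]; j=4 S=237.5175 intr=0.0000 cont=0.0000 V=0.0000[hold]; j=5 S=312.9180 intr=0.0000 cont=0.0000 V=0.0000[hold]  S*(5)=78.8417
k=4: j=0 S=90.4948 intr=51.6852 cont=51.0629 V=51.6852[EX]; j=1 S=119.2225 intr=22.9575 cont=27.5837 V=27.5837[hold]; j=2 S=157.0700 intr=0.0000 cont=9.7621 V=9.7621[hold]; j=3 S=206.9322 intr=0.0000 cont=1.6299 V=1.6299[hold]; j=4 S=272.6234 intr=0.0000 cont=0.0000 V=0.0000[hold]  S*(4)=90.4948
k=3: j=0 S=103.8702 intr=38.3098 cont=39.7630 V=39.7630[hold]; j=1 S=136.8440 intr=5.3360 cont=18.8688 V=18.8688[hold]; j=2 S=180.2855 intr=0.0000 cont=5.8122 V=5.8122[hold]; j=3 S=237.5175 intr=0.0000 cont=0.8413 V=0.8413[hold]  S*(3)=-
k=2: j=0 S=119.2225 intr=22.9575 cont=29.4751 V=29.4751[hold]; j=1 S=157.0700 intr=0.0000 cont=12.4967 V=12.4967[hold]; j=2 S=206.9322 intr=0.0000 cont=3.3992 V=3.3992[hold]  S*(2)=-
k=1: j=0 S=136.8440 intr=5.3360 cont=21.1422 V=21.1422[hold]; j=1 S=180.2855 intr=0.0000 cont=8.0630 V=8.0630[hold]  S*(1)=-
k=0: j=0 S=157.0700 intr=0.0000 cont=14.7378 V=14.7378[hold]  S*(0)=-

price = 14.7378
boundary = - - - - 90.4948 78.8417 90.4948 103.8702
tree:
14.7378
21.1422 8.0630
29.4751 12.4967 3.3992
39.7630 18.8688 5.8122 0.8413
51.6852 27.5837 9.7621 1.6299 0.0000
63.3383 38.7253 16.0105 3.1575 0.0000 0.0000
73.4908 51.6852 25.3960 6.1170 0.0000 0.0000 0.0000
82.3359 63.3383 38.3098 11.8503 0.0000 0.0000 0.0000 0.0000
90.0421 73.4908 51.6852 22.9575 0.0000 0.0000 0.0000 0.0000 0.0000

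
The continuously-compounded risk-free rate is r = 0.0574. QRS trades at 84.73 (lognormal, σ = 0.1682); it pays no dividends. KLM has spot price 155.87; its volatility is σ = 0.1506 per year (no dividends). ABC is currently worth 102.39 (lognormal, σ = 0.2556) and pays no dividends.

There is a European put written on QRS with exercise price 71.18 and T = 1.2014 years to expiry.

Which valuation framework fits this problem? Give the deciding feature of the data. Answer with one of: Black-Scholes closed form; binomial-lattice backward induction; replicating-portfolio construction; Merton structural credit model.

framework: Black-Scholes closed form

Key observation: a European claim on QRS (strike 71.18) — a lognormal (GBM) underlying with constant rate and volatility — has an exact closed-form value; no lattice or capital structure is involved.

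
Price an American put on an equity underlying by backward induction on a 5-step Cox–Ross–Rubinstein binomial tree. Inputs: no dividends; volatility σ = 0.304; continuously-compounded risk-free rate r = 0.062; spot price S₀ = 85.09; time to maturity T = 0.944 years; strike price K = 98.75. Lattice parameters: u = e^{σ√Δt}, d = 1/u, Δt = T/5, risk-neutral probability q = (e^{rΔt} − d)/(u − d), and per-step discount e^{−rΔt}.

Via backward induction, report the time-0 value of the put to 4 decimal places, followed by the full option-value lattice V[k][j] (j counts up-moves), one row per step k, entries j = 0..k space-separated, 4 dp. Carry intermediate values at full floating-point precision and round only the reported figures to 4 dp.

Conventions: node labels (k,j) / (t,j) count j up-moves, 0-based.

Δt=0.18880, u=1.14121, d=0.87626, q=0.51146, disc=e^(-rΔt)=0.98836
k=5 terminal: V=max(K-S,0) → 54.7912 41.4996 24.1890 1.6442 0.0000 0.0000
k=4: j=0 S=50.1663 intr=48.5837 cont=47.4345 V=48.5837[EX]; j=1 S=65.3349 intr=33.4151 cont=32.2659 V=33.4151[EX]; j=2 S=85.0900 intr=13.6600 cont=12.5108 V=13.6600[EX]; j=3 S=110.8183 intr=0.0000 cont=0.7939 V=0.7939[hold]; j=4 S=144.3261 intr=0.0000 cont=0.0000 V=0.0000[hold]
k=3: j=0 S=57.2504 intr=41.4996 cont=40.3504 V=41.4996[EX]; j=1 S=74.5610 intr=24.1890 cont=23.0398 V=24.1890[EX]; j=2 S=97.1058 intr=1.6442 cont=6.9971 V=6.9971[hold]; j=3 S=126.4673 intr=0.0000 cont=0.3833 V=0.3833[hold]
k=2: j=0 S=65.3349 intr=33.4151 cont=32.2659 V=33.4151[EX]; j=1 S=85.0900 intr=13.6600 cont=15.2167 V=15.2167[hold]; j=2 S=110.8183 intr=0.0000 cont=3.5723 V=3.5723[hold]
k=1: j=0 S=74.5610 intr=24.1890 cont=23.8267 V=24.1890[EX]; j=1 S=97.1058 intr=1.6442 cont=9.1533 V=9.1533[hold]
k=0: j=0 S=85.0900 intr=13.6600 cont=16.3067 V=16.3067[hold]

price = 16.3067
tree:
16.3067
24.1890 9.1533
33.4151 15.2167 3.5723
41.4996 24.1890 6.9971 0.3833
48.5837 33.4151 13.6600 0.7939 0.0000
54.7912 41.4996 24.1890 1.6442 0.0000 0.0000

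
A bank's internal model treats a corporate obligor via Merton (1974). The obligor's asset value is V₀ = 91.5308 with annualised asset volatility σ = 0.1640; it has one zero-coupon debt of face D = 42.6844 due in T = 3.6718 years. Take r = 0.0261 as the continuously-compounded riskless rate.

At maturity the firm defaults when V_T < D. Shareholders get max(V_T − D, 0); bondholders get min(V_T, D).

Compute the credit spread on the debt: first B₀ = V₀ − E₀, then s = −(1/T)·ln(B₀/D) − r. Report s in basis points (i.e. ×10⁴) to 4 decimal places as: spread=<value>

Apply the equity-as-call identities (strike 42.6844, horizon 3.6718 years):
d₁ = [ln(V₀/D) + (r + σ²/2)T] / (σ√T)
   = [ln(91.5308/42.6844) + (0.0261 + 0.5·0.1640²)·3.6718] / (0.1640·√3.6718)
   = [0.762842 + 0.145212] / 0.314256 = 2.889539
d₂ = d₁ − σ√T = 2.889539 − 0.314256 = 2.575283
N(d₁) = 0.998071,  N(d₂) = 0.994992,  e^(−rT) = 0.908615
E₀ = V₀·N(d₁) − D·e^(−rT)·N(d₂)
   = 91.5308·0.998071 − 42.6844·0.908615·0.994992 = 52.764779
B₀ = V₀ − E₀ = 91.5308 − 52.764779 = 38.766021
spread = −(1/T)·ln(B₀/D) − r = −(1/3.6718)·ln(38.766021/42.6844) − 0.0261 = 0.00012403
in basis points: 0.00012403 × 10⁴ = 1.2403 bp

spread=1.2403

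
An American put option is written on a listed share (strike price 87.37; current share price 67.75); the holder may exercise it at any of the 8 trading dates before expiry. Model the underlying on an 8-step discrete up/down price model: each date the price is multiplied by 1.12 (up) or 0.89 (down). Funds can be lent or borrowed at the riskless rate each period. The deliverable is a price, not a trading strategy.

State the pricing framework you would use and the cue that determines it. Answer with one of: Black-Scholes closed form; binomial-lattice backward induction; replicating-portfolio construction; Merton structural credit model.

Key observation: the exercise right at every one of the 8 steps is what matters: each node needs max(87.37 − S, continuation), which only the stepwise tree valuation starting from spot 67.75 delivers.

framework: binomial-lattice backward induction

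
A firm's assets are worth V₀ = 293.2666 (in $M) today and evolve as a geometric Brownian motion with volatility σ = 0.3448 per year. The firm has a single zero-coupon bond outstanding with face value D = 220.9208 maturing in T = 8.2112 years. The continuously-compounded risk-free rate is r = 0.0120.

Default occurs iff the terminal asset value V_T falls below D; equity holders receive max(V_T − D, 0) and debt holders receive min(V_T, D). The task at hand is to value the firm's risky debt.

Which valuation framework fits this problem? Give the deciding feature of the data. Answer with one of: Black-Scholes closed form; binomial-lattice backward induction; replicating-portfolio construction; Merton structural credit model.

framework: Merton structural credit model

Key observation: the asked-for credit quantity lives on the firm's capital structure — asset value, asset volatility, debt face 220.9208 — which is the structural model's domain.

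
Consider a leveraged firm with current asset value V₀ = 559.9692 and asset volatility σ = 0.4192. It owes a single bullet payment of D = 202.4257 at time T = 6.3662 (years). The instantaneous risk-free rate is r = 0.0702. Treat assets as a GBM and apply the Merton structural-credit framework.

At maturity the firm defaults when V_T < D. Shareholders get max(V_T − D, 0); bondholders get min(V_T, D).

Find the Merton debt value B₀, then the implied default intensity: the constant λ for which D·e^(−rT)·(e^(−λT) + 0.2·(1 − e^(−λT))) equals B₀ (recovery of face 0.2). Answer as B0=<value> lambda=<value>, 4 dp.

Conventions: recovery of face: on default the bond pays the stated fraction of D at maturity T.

B0=119.6794 lambda=0.0156

Work the structural quantities from V₀ = 559.9692 against face 202.4257:
d₁ = [ln(V₀/D) + (r + σ²/2)T] / (σ√T)
   = [ln(559.9692/202.4257) + (0.0702 + 0.5·0.4192²)·6.3662] / (0.4192·√6.3662)
   = [1.017509 + 1.006269] / 1.057697 = 1.913381
d₂ = d₁ − σ√T = 1.913381 − 1.057697 = 0.855684
N(d₁) = 0.972150,  N(d₂) = 0.803914,  e^(−rT) = 0.639603
E₀ = V₀·N(d₁) − D·e^(−rT)·N(d₂)
   = 559.9692·0.972150 − 202.4257·0.639603·0.803914 = 440.289846
B₀ = V₀ − E₀ = 559.9692 − 440.289846 = 119.679354
e^(−λT) = (B₀·e^(rT)/D − 0.2)/(1 − 0.2) = (119.6794·1.563469/202.4257 − 0.2)/0.8 = 0.90545521
λ = −ln(0.90545521)/6.3662 = 0.015601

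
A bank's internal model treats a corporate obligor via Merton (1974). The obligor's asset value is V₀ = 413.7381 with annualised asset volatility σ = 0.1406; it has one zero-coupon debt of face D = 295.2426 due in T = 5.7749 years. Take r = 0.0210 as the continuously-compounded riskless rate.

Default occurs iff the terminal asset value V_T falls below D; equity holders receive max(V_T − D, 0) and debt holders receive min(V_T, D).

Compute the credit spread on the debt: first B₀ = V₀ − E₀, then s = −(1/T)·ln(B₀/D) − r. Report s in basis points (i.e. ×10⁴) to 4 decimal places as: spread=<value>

With assets at 413.7381 and a single debt payment of 295.2426 at 5.7749 years:
d₁ = [ln(V₀/D) + (r + σ²/2)T] / (σ√T)
   = [ln(413.7381/295.2426) + (0.0210 + 0.5·0.1406²)·5.7749] / (0.1406·√5.7749)
   = [0.337436 + 0.178353] / 0.337876 = 1.526562
d₂ = d₁ − σ√T = 1.526562 − 0.337876 = 1.188686
N(d₁) = 0.936565,  N(d₂) = 0.882718,  e^(−rT) = 0.885792
E₀ = V₀·N(d₁) − D·e^(−rT)·N(d₂)
   = 413.7381·0.936565 − 295.2426·0.885792·0.882718 = 156.640961
B₀ = V₀ − E₀ = 413.7381 − 156.640961 = 257.097139
spread = −(1/T)·ln(B₀/D) − r = −(1/5.7749)·ln(257.097139/295.2426) − 0.0210 = 0.00295598
in basis points: 0.00295598 × 10⁴ = 29.5598 bp

spread=29.5598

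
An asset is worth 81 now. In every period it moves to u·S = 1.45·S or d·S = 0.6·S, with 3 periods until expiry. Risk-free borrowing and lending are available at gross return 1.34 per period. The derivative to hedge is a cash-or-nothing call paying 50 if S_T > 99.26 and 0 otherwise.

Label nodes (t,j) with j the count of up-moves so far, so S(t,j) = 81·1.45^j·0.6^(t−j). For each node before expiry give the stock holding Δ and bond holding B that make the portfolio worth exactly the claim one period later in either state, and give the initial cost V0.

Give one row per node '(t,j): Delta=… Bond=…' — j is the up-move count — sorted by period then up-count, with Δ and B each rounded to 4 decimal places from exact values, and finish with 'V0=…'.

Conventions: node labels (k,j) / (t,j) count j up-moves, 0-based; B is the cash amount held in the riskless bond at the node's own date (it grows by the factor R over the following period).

The replicating-portfolio and risk-neutral prices coincide; use p* = (1.34−0.6)/(1.45−0.6) = 0.8706 for the latter.
Expiry values: V(3,0)=0.0000, V(3,1)=0.0000, V(3,2)=50.0000, V(3,3)=50.0000
  t=2,j=0: stock 29.1600 → up 42.2820 (V=0.0000), down 17.4960 (V=0.0000). Price 0.0000; hedge Δ=0.0000, bond B=0.0000.
  t=2,j=1: stock 70.4700 → up 102.1815 (V=50.0000), down 42.2820 (V=0.0000). Price 32.4846; hedge Δ=0.8347, bond B=-26.3389.
  t=2,j=2: stock 170.3025 → up 246.9386 (V=50.0000), down 102.1815 (V=50.0000). Price 37.3134; hedge Δ=0.0000, bond B=37.3134.
  t=1,j=0: stock 48.6000 → up 70.4700 (V=32.4846), down 29.1600 (V=0.0000). Price 21.1050; hedge Δ=0.7864, bond B=-17.1122.
  t=1,j=1: stock 117.4500 → up 170.3025 (V=37.3134), down 70.4700 (V=32.4846). Price 27.3795; hedge Δ=0.0484, bond B=21.6986.
  t=0,j=0: stock 81.0000 → up 117.4500 (V=27.3795), down 48.6000 (V=21.1050). Price 19.8265; hedge Δ=0.0911, bond B=12.4448.
Sanity check at the root: Δ(0,0)·S0 + B(0,0) reproduces V0 = 19.8265.

(0,0): Delta=0.0911 Bond=12.4448
(1,0): Delta=0.7864 Bond=-17.1122
(1,1): Delta=0.0484 Bond=21.6986
(2,0): Delta=0.0000 Bond=0.0000
(2,1): Delta=0.8347 Bond=-26.3389
(2,2): Delta=0.0000 Bond=37.3134
V0=19.8265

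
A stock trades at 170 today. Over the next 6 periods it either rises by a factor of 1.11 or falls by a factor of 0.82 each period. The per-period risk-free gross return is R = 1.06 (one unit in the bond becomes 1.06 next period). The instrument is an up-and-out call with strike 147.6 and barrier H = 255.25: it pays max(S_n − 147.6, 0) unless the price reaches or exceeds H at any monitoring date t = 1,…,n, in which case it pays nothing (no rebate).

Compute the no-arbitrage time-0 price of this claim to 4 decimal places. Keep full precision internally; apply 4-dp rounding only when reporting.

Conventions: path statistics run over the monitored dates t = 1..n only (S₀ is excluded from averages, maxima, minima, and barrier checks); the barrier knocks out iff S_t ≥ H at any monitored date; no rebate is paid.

price = 20.0446

Risk-neutral up-probability p* = (R−d)/(u−d) = (1.06−0.82)/(1.11−0.82) = 0.8276; the claim prices as the p*-weighted sum of path payoffs discounted by R^6.
Enumerate all 2^6 = 64 price paths (U = up ×1.11, D = down ×0.82); each path with k up-moves has probability p*^k·(1−p*)^(6−k).
DDDDDD: M=139.4000, payoff=0.0000, prob=0.000026
UDDDDD: M=188.7000, payoff=0.0000, prob=0.000126
DUDDDD: M=154.7340, payoff=0.0000, prob=0.000126
UUDDDD: M=209.4570, payoff=0.0000, prob=0.000605
DDUDDD: M=139.4000, payoff=0.0000, prob=0.000126
UDUDDD: M=188.7000, payoff=0.0000, prob=0.000605
DUUDDD: M=171.7547, payoff=0.0000, prob=0.000605
UUUDDD: M=232.4973, payoff=0.0000, prob=0.002905
DDDUDD: M=139.4000, payoff=0.0000, prob=0.000126
UDDUDD: M=188.7000, payoff=0.0000, prob=0.000605
DUDUDD: M=154.7340, payoff=0.0000, prob=0.000605
UUDUDD: M=209.4570, payoff=0.0000, prob=0.002905
DDUUDD: M=140.8389, payoff=0.0000, prob=0.000605
UDUUDD: M=190.6478, payoff=0.0000, prob=0.002905
DUUUDD: M=190.6478, payoff=0.0000, prob=0.002905
UUUUDD: M=258.0720, payoff=0.0000, prob=0.013944
DDDDUD: M=139.4000, payoff=0.0000, prob=0.000126
UDDDUD: M=188.7000, payoff=0.0000, prob=0.000605
DUDDUD: M=154.7340, payoff=0.0000, prob=0.000605
UUDDUD: M=209.4570, payoff=0.0000, prob=0.002905
DDUDUD: M=139.4000, payoff=0.0000, prob=0.000605
UDUDUD: M=188.7000, payoff=0.0000, prob=0.002905
DUUDUD: M=171.7547, payoff=0.0000, prob=0.002905
UUUDUD: M=232.4973, payoff=25.9276, prob=0.013944
DDDUUD: M=139.4000, payoff=0.0000, prob=0.000605
UDDUUD: M=188.7000, payoff=0.0000, prob=0.002905
DUDUUD: M=156.3312, payoff=0.0000, prob=0.002905
UUDUUD: M=211.6190, payoff=25.9276, prob=0.013944
DDUUUD: M=156.3312, payoff=0.0000, prob=0.002905
UDUUUD: M=211.6190, payoff=25.9276, prob=0.013944
DUUUUD: M=211.6190, payoff=25.9276, prob=0.013944
UUUUUD: M=286.4599, payoff=0.0000, prob=0.066933
DDDDDU: M=139.4000, payoff=0.0000, prob=0.000126
UDDDDU: M=188.7000, payoff=0.0000, prob=0.000605
DUDDDU: M=154.7340, payoff=0.0000, prob=0.000605
UUDDDU: M=209.4570, payoff=0.0000, prob=0.002905
DDUDDU: M=139.4000, payoff=0.0000, prob=0.000605
UDUDDU: M=188.7000, payoff=0.0000, prob=0.002905
DUUDDU: M=171.7547, payoff=0.0000, prob=0.002905
UUUDDU: M=232.4973, payoff=25.9276, prob=0.013944
DDDUDU: M=139.4000, payoff=0.0000, prob=0.000605
UDDUDU: M=188.7000, payoff=0.0000, prob=0.002905
DUDUDU: M=154.7340, payoff=0.0000, prob=0.002905
UUDUDU: M=209.4570, payoff=25.9276, prob=0.013944
DDUUDU: M=140.8389, payoff=0.0000, prob=0.002905
UDUUDU: M=190.6478, payoff=25.9276, prob=0.013944
DUUUDU: M=190.6478, payoff=25.9276, prob=0.013944
UUUUDU: M=258.0720, payoff=0.0000, prob=0.066933
DDDDUU: M=139.4000, payoff=0.0000, prob=0.000605
UDDDUU: M=188.7000, payoff=0.0000, prob=0.002905
DUDDUU: M=154.7340, payoff=0.0000, prob=0.002905
UUDDUU: M=209.4570, payoff=25.9276, prob=0.013944
DDUDUU: M=139.4000, payoff=0.0000, prob=0.002905
UDUDUU: M=188.7000, payoff=25.9276, prob=0.013944
DUUDUU: M=173.5276, payoff=25.9276, prob=0.013944
UUUDUU: M=234.8971, payoff=87.2971, prob=0.066933
DDDUUU: M=139.4000, payoff=0.0000, prob=0.002905
UDDUUU: M=188.7000, payoff=25.9276, prob=0.013944
DUDUUU: M=173.5276, payoff=25.9276, prob=0.013944
UUDUUU: M=234.8971, payoff=87.2971, prob=0.066933
DDUUUU: M=173.5276, payoff=25.9276, prob=0.013944
UDUUUU: M=234.8971, payoff=87.2971, prob=0.066933
DUUUUU: M=234.8971, payoff=87.2971, prob=0.066933
UUUUUU: M=317.9705, payoff=0.0000, prob=0.321277
Price = Σ prob·payoff / R^6 = 28.433711 / 1.418519 = 20.0446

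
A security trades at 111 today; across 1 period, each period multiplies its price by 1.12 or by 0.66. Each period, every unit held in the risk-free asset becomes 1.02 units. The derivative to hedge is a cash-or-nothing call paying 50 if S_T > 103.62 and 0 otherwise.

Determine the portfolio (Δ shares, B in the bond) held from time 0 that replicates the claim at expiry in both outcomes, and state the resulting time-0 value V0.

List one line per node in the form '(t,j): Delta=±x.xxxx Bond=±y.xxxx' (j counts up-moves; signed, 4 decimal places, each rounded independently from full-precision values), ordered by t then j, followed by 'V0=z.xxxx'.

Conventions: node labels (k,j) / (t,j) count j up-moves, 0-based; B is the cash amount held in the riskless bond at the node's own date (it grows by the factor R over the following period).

Since d<R<u, set p* = (R−d)/(u−d) = 0.7826; price each node as the discounted p*-expectation of its children.
Terminal payoffs: V(1,0)=0.0000, V(1,1)=50.0000
  t=0,j=0: stock 111.0000 → up 124.3200 (V=50.0000), down 73.2600 (V=0.0000). Price 38.3632; hedge Δ=0.9792, bond B=-70.3325.
As a check, the time-0 holding Δ(0,0)·S0 + B(0,0) comes to 38.3632 — exactly V0.

(0,0): Delta=0.9792 Bond=-70.3325
V0=38.3632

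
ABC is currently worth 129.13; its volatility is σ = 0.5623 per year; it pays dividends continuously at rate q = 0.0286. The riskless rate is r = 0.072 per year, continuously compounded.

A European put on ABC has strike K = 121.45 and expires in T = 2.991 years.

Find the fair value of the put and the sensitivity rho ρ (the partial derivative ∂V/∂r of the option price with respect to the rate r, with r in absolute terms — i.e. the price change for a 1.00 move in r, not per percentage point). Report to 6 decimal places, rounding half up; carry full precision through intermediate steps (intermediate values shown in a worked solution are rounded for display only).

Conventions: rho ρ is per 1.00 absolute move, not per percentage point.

price = 30.795894
ρ = -179.820587

σ√T = 0.5623·√2.991 = 0.972470
d₁ = (ln(S/K) + (r−q+σ²/2)T) / (σ√T) = (ln(129.13/121.45) + (0.072−0.0286+0.5623²/2)·2.991) / 0.972470 = (0.061317 + 0.602659) / 0.972470 = 0.682772
d₂ = d₁ − σ√T = 0.682772 − 0.972470 = -0.289698
e^{−rT} = 0.806258
e^{−qT} = 0.918014
N(−d₁) = 0.247375,  N(−d₂) = 0.613976
Put price V = K·e^{−rT}·N(−d₂) − S·e^{−qT}·N(−d₁) = 60.120557 − 29.324663 = 30.795894
ρ = −K·T·e^{−rT}·N(−d₂) = -179.820587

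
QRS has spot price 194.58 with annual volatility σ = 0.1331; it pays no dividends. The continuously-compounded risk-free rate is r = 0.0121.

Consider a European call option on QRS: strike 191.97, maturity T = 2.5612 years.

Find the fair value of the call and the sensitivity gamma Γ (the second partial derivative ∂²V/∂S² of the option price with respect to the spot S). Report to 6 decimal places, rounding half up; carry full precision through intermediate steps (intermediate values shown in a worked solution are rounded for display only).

σ√T = 0.1331·√2.5612 = 0.213010
d₁ = (ln(S/K) + (r+σ²/2)T) / (σ√T) = (ln(194.58/191.97) + (0.0121+0.1331²/2)·2.5612) / 0.213010 = (0.013504 + 0.053677) / 0.213010 = 0.315391
d₂ = d₁ − σ√T = 0.315391 − 0.213010 = 0.102381
e^{−rT} = 0.969485
N(d₁) = 0.623768,  N(d₂) = 0.540773
Call price V = S·N(d₁) − K·e^{−rT}·N(d₂) = 121.372701 − 100.644322 = 20.728378
φ(d₁) = (1/√(2π))·e^{−d₁²/2} = 0.379586
Γ = φ(d₁) / (S·σ·√T) = 0.009158

price = 20.728378
Γ = 0.009158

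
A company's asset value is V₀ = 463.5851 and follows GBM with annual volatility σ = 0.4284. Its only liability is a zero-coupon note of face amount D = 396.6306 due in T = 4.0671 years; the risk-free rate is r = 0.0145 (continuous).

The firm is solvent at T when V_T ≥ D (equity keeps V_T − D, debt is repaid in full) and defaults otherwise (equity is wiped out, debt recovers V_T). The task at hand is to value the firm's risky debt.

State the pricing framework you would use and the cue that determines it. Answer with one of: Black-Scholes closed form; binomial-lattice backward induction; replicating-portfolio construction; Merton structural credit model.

framework: Merton structural credit model

Key observation: with the firm-asset dynamics (V₀ = 463.5851) and a single zero-coupon liability of face 396.6306 given, debt value, spread, and default probability all derive from the option view of the balance sheet.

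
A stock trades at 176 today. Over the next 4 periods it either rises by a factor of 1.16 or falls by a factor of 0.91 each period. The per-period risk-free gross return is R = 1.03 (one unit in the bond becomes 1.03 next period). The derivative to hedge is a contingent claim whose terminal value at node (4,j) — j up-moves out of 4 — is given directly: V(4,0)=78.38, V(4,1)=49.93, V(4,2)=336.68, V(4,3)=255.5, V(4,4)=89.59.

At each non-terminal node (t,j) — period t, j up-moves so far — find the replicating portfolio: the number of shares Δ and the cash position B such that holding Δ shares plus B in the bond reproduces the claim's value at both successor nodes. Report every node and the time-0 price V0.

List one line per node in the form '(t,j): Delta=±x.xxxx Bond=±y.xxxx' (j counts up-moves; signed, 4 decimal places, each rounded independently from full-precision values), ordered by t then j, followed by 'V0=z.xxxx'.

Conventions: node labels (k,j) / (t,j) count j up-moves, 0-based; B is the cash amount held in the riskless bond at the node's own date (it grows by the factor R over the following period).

(0,0): Delta=1.2506 Bond=-34.7687
(1,0): Delta=2.7484 Bond=-275.7100
(1,1): Delta=-0.0224 Bond=224.0781
(2,0): Delta=3.2733 Bond=-360.4821
(2,1): Delta=2.3023 Bond=-201.1054
(2,2): Delta=-1.9981 Bond=698.6983
(3,0): Delta=-0.8580 Bond=176.6388
(3,1): Delta=6.7844 Bond=-964.8932
(3,2): Delta=-1.5067 Bond=613.7623
(3,3): Delta=-2.4157 Bond=834.3810
V0=185.3299

Risk-neutral probability p* = (R−d)/(u−d) = (1.03−0.91)/(1.16−0.91) = 0.4800.
Payoffs at expiry: V(4,0)=78.3800, V(4,1)=49.9300, V(4,2)=336.6800, V(4,3)=255.5000, V(4,4)=89.5900
  t=3,j=0: stock 132.6285 → up 153.8491 (V=49.9300), down 120.6919 (V=78.3800). Price 62.8388; hedge Δ=-0.8580, bond B=176.6388.
  t=3,j=1: stock 169.0649 → up 196.1153 (V=336.6800), down 153.8491 (V=49.9300). Price 182.1068; hedge Δ=6.7844, bond B=-964.8932.
  t=3,j=2: stock 215.5113 → up 249.9931 (V=255.5000), down 196.1153 (V=336.6800). Price 289.0423; hedge Δ=-1.5067, bond B=613.7623.
  t=3,j=3: stock 274.7177 → up 318.6725 (V=89.5900), down 249.9931 (V=255.5000). Price 170.7410; hedge Δ=-2.4157, bond B=834.3810.
  t=2,j=0: stock 145.7456 → up 169.0649 (V=182.1068), down 132.6285 (V=62.8388). Price 116.5898; hedge Δ=3.2733, bond B=-360.4821.
  t=2,j=1: stock 185.7856 → up 215.5113 (V=289.0423), down 169.0649 (V=182.1068). Price 226.6367; hedge Δ=2.3023, bond B=-201.1054.
  t=2,j=2: stock 236.8256 → up 274.7177 (V=170.7410), down 215.5113 (V=289.0423). Price 225.4929; hedge Δ=-1.9981, bond B=698.6983.
  t=1,j=0: stock 160.1600 → up 185.7856 (V=226.6367), down 145.7456 (V=116.5898). Price 164.4780; hedge Δ=2.7484, bond B=-275.7100.
  t=1,j=1: stock 204.1600 → up 236.8256 (V=225.4929), down 185.7856 (V=226.6367). Price 219.5026; hedge Δ=-0.0224, bond B=224.0781.
  t=0,j=0: stock 176.0000 → up 204.1600 (V=219.5026), down 160.1600 (V=164.4780). Price 185.3299; hedge Δ=1.2506, bond B=-34.7687.
As a check, the time-0 holding Δ(0,0)·S0 + B(0,0) comes to 185.3299 — exactly V0.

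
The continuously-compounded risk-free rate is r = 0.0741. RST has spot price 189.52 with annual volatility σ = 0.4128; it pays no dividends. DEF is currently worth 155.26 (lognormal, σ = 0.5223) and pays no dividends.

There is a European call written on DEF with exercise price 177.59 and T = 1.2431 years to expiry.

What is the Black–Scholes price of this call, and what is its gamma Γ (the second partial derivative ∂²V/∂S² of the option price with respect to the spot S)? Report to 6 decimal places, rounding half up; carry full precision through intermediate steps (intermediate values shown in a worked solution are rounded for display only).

σ√T = 0.5223·√1.2431 = 0.582335
d₁ = (ln(S/K) + (r+σ²/2)T) / (σ√T) = (ln(155.26/177.59) + (0.0741+0.5223²/2)·1.2431) / 0.582335 = (-0.134376 + 0.261671) / 0.582335 = 0.218593
d₂ = d₁ − σ√T = 0.218593 − 0.582335 = -0.363742
e^{−rT} = 0.912001
N(d₁) = 0.586516,  N(d₂) = 0.358025
Call price V = S·N(d₁) − K·e^{−rT}·N(d₂) = 91.062551 − 57.986614 = 33.075937
φ(d₁) = (1/√(2π))·e^{−d₁²/2} = 0.389524
Γ = φ(d₁) / (S·σ·√T) = 0.004308

price = 33.075937
Γ = 0.004308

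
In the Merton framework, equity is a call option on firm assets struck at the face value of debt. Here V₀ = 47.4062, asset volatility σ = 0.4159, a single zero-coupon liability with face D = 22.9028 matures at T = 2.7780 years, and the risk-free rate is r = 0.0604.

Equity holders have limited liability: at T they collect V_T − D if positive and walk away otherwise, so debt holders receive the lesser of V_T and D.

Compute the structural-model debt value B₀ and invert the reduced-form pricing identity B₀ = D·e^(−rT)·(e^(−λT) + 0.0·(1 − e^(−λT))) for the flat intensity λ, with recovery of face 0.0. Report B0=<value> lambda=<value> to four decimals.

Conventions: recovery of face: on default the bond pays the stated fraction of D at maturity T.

Apply the equity-as-call identities (strike 22.9028, horizon 2.7780 years):
d₁ = [ln(V₀/D) + (r + σ²/2)T] / (σ√T)
   = [ln(47.4062/22.9028) + (0.0604 + 0.5·0.4159²)·2.7780] / (0.4159·√2.7780)
   = [0.727494 + 0.408050] / 0.693194 = 1.638133
d₂ = d₁ − σ√T = 1.638133 − 0.693194 = 0.944938
N(d₁) = 0.949303,  N(d₂) = 0.827655,  e^(−rT) = 0.845530
E₀ = V₀·N(d₁) − D·e^(−rT)·N(d₂)
   = 47.4062·0.949303 − 22.9028·0.845530·0.827655 = 28.975301
B₀ = V₀ − E₀ = 47.4062 − 28.975301 = 18.430899
e^(−λT) = (B₀·e^(rT)/D − 0)/(1 − 0) = (18.4309·1.182690/22.9028 − 0)/1 = 0.95176286
λ = −ln(0.95176286)/2.7780 = 0.017797

B0=18.4309 lambda=0.0178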